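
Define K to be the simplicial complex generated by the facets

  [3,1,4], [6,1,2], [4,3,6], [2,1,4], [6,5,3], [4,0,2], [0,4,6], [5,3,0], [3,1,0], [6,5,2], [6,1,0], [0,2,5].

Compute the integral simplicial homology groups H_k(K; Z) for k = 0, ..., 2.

H_0 ≅ Z,  H_1 ≅ Z_2,  H_2 = 0.

Order the vertices as 0 < 1 < 2 < 3 < 4 < 5 < 6. Listing each simplex with vertices in this order, K has dimension 2 with simplices:

  0-simplices (7): [0], [1], [2], [3], [4], [5], [6]
  1-simplices (18): [0,1], [0,2], [0,3], [0,4], [0,5], [0,6], [1,2], [1,3], [1,4], [1,6], [2,4], [2,5], [2,6], [3,4], [3,5], [3,6], [4,6], [5,6]
  2-simplices (12): [0,1,3], [0,1,6], [0,2,4], [0,2,5], [0,3,5], [0,4,6], [1,2,4], [1,2,6], [1,3,4], [2,5,6], [3,4,6], [3,5,6]

so the chain groups are C_0 ≅ Z^7, C_1 ≅ Z^18, C_2 ≅ Z^12.

Boundary ∂_1: C_1 → C_0 maps an edge to its endpoints' difference, ∂[p,q] = q − p.
The resulting 7×18 matrix has rank 6, and its Smith normal form has invariant factors (1,1,1,1,1,1).

The boundary map ∂_2: C_2 → C_1 maps a triangle to the signed sum of its edges. For instance
  ∂[0,3,5] = [3,5] − [0,5] + [0,3],
  ∂[0,2,4] = [2,4] − [0,4] + [0,2].
The resulting 18×12 matrix has rank 12, and its Smith normal form has invariant factors (1,1,1,1,1,1,1,1,1,1,1,2).

Now H_k = ker ∂_k / im ∂_{k+1}, so:

  H_0: rank C_0 − rank ∂_1 = 7 − 6 = 1, and the invariant factors of ∂_1 are all 1, so H_0 ≅ Z.
  H_1: rank ker ∂_1 − rank ∂_2 = (18 − 6) − 12 = 0, and ∂_2 has invariant factor 2 > 1, so H_1 ≅ Z_2.
  H_2: rank ker ∂_2 − rank ∂_3 = (12 − 12) − 0 = 0, and there is no ∂_3, so H_2 ≅ 0.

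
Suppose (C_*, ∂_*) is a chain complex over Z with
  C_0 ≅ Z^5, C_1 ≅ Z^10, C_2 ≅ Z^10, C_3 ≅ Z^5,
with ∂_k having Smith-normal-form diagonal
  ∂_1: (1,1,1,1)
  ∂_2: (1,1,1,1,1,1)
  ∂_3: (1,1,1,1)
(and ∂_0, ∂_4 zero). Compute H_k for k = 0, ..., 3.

H_0: b_0 = 5 − 0 − 4 = 1; torsion from ∂_1 factors > 1: none. So H_0 = Z.
H_1: b_1 = 10 − 4 − 6 = 0; torsion from ∂_2 factors > 1: none. So H_1 = 0.
H_2: b_2 = 10 − 6 − 4 = 0; torsion from ∂_3 factors > 1: none. So H_2 = 0.
H_3: b_3 = 5 − 4 − 0 = 1; torsion from ∂_4 factors > 1: none. So H_3 = Z.

H_0 = Z,  H_1 = 0,  H_2 = 0,  H_3 = Z.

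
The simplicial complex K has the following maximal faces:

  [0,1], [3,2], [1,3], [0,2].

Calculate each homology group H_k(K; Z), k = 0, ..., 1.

Order the vertices as 0 < 1 < 2 < 3. Listing each simplex with vertices in this order, K has dimension 1 with simplices:

  0-simplices (4): [0], [1], [2], [3]
  1-simplices (4): [0,1], [0,2], [1,3], [2,3]

so the chain groups are C_0 ≅ Z^4, C_1 ≅ Z^4.

Boundary ∂_1: C_1 → C_0 sends each edge [p,q] (with p < q) to q − p. For instance
  ∂[1,3] = [3] − [1].
This gives a 4×4 integer matrix of rank 3; reducing to Smith normal form yields diagonal entries (1,1,1).

Computing H_k = (kernel of ∂_k) / (image of ∂_{k+1}):

  H_0: rank C_0 − rank ∂_1 = 4 − 3 = 1, and the invariant factors of ∂_1 are all 1, so H_0 ≅ Z.
  H_1: rank ker ∂_1 − rank ∂_2 = (4 − 3) − 0 = 1, and there is no ∂_2, so H_1 ≅ Z.

As a check, the Euler characteristic is 4 − 4 = 0, which agrees with 1 − 1 = 0.

H_0 = Z,  H_1 = Z.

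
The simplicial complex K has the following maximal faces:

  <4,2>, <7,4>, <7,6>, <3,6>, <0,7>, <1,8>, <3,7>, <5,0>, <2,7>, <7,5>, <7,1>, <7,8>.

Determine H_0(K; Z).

H_0 = Z.

We work with the vertex ordering 0 < 1 < 2 < 3 < 4 < 5 < 6 < 7 < 8. The simplices of K, each written with vertices in increasing order, are:

  0-simplices (9): [0], [1], [2], [3], [4], [5], [6], [7], [8]
  1-simplices (12): [0,5], [0,7], [1,7], [1,8], [2,4], [2,7], [3,6], [3,7], [4,7], [5,7], [6,7], [7,8]

Hence C_0 ≅ Z^9, C_1 ≅ Z^12.

The boundary map ∂_1: C_1 → C_0 is given by ∂[p,q] = [q] − [p]. For instance
  ∂[1,7] = [7] − [1].
The resulting 9×12 matrix has rank 8, and its Smith normal form has invariant factors (1,1,1,1,1,1,1,1).

Computing H_k = (kernel of ∂_k) / (image of ∂_{k+1}):

  H_0: rank C_0 − rank ∂_1 = 9 − 8 = 1, and the invariant factors of ∂_1 are all 1, so H_0 = Z.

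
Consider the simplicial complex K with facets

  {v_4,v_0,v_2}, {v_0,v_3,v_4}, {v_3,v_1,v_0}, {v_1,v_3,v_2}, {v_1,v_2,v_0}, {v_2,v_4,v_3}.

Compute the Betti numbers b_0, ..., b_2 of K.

Take the total order v_0 < v_1 < v_2 < v_3 < v_4 on the vertex set. Then K (dimension 2) consists of the simplices:

  0-simplices (5): [v_0], [v_1], [v_2], [v_3], [v_4]
  1-simplices (9): [v_0,v_1], [v_0,v_2], [v_0,v_3], [v_0,v_4], [v_1,v_2], [v_1,v_3], [v_2,v_3], [v_2,v_4], [v_3,v_4]
  2-simplices (6): [v_0,v_1,v_2], [v_0,v_1,v_3], [v_0,v_2,v_4], [v_0,v_3,v_4], [v_1,v_2,v_3], [v_2,v_3,v_4]

Hence C_0 ≅ Z^5, C_1 ≅ Z^9, C_2 ≅ Z^6.

Boundary ∂_1: C_1 → C_0 maps an edge to its endpoints' difference, ∂[p,q] = q − p.
The 5×9 boundary matrix has rank 4 and Smith normal form diag(1,1,1,1).

Boundary ∂_2: C_2 → C_1 sends each 2-simplex [p,q,r] to [q,r] − [p,r] + [p,q]. For instance
  ∂[v_0,v_1,v_3] = [v_1,v_3] − [v_0,v_3] + [v_0,v_1],
  ∂[v_1,v_2,v_3] = [v_2,v_3] − [v_1,v_3] + [v_1,v_2].
The 9×6 boundary matrix has rank 5 and Smith normal form diag(1,1,1,1,1).

Now H_k = ker ∂_k / im ∂_{k+1}, so:

  H_0: rank C_0 − rank ∂_1 = 5 − 4 = 1, and the invariant factors of ∂_1 are all 1, so H_0 = Z.
  H_1: rank ker ∂_1 − rank ∂_2 = (9 − 4) − 5 = 0, and the invariant factors of ∂_2 are all 1, so H_1 = 0.
  H_2: rank ker ∂_2 − rank ∂_3 = (6 − 5) − 0 = 1, and there is no ∂_3, so H_2 = Z.

Hence the Betti numbers are b_0 = 1, b_1 = 0, b_2 = 1.

b_0 = 1, b_1 = 0, b_2 = 1.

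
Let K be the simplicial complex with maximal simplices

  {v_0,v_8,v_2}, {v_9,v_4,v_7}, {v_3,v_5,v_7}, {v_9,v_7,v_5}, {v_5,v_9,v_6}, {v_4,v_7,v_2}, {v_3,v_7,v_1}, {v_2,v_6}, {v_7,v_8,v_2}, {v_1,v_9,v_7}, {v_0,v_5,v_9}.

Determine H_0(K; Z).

K has 10 vertices, 21 edges, 10 triangles.
rank ∂_0 = 0, rank ∂_1 = 9 ⇒ b_0 = 10 − 0 − 9 = 1; all invariant factors of ∂_1 are 1 so no torsion. So H_0 = Z.

H_0 ≅ Z.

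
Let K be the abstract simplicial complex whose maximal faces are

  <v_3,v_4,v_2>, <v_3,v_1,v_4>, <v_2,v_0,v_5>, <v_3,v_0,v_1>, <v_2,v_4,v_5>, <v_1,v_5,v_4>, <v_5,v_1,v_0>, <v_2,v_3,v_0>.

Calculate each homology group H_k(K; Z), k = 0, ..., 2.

K has 6 vertices, 12 edges, 8 triangles.
rank ∂_0 = 0, rank ∂_1 = 5 ⇒ b_0 = 6 − 0 − 5 = 1; all invariant factors of ∂_1 are 1 so no torsion. So H_0 = Z.
rank ∂_1 = 5, rank ∂_2 = 7 ⇒ b_1 = 12 − 5 − 7 = 0; all invariant factors of ∂_2 are 1 so no torsion. So H_1 = 0.
rank ∂_2 = 7, rank ∂_3 = 0 ⇒ b_2 = 8 − 7 − 0 = 1. So H_2 = Z.

H_0 = Z,  H_1 = 0,  H_2 = Z.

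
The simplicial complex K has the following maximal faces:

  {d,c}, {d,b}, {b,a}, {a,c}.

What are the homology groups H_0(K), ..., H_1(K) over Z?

H_0 ≅ Z,  H_1 ≅ Z.

Take the total order a < b < c < d on the vertex set. Then K (dimension 1) consists of the simplices:

  0-simplices (4): a, b, c, d
  1-simplices (4): ab, ac, bd, cd

giving chain groups C_0 ≅ Z^4, C_1 ≅ Z^4.

∂_1: C_1 → C_0 sends each edge [p,q] (with p < q) to q − p. For instance
  ∂ab = b − a.
As a 4×4 matrix over Z this has rank 3, with invariant factors (1,1,1).

Reading off H_k = ker ∂_k / im ∂_{k+1}:

  H_0: rank C_0 − rank ∂_1 = 4 − 3 = 1, and the invariant factors of ∂_1 are all 1, so H_0 ≅ Z.
  H_1: rank ker ∂_1 − rank ∂_2 = (4 − 3) − 0 = 1, and there is no ∂_2, so H_1 ≅ Z.

(K is a triangulation of the circle S^1.)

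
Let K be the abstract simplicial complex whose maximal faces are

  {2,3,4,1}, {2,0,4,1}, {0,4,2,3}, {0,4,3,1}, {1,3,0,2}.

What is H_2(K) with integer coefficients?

Take the total order 0 < 1 < 2 < 3 < 4 on the vertex set. Then K (dimension 3) consists of the simplices:

  0-simplices (5): [0], [1], [2], [3], [4]
  1-simplices (10): [0,1], [0,2], [0,3], [0,4], [1,2], [1,3], [1,4], [2,3], [2,4], [3,4]
  2-simplices (10): [0,1,2], [0,1,3], [0,1,4], [0,2,3], [0,2,4], [0,3,4], [1,2,3], [1,2,4], [1,3,4], [2,3,4]
  3-simplices (5): [0,1,2,3], [0,1,2,4], [0,1,3,4], [0,2,3,4], [1,2,3,4]

so the chain groups are C_0 ≅ Z^5, C_1 ≅ Z^10, C_2 ≅ Z^10, C_3 ≅ Z^5.

The boundary map ∂_1: C_1 → C_0 is given by ∂[p,q] = [q] − [p]. For instance
  ∂[0,4] = [4] − [0].
The 5×10 boundary matrix has rank 4 and Smith normal form diag(1,1,1,1).

∂_2: C_2 → C_1 acts by ∂[p,q,r] = [q,r] − [p,r] + [p,q]. For instance
  ∂[0,2,3] = [2,3] − [0,3] + [0,2],
  ∂[0,3,4] = [3,4] − [0,4] + [0,3].
The resulting 10×10 matrix has rank 6, and its Smith normal form has invariant factors (1,1,1,1,1,1).

The boundary map ∂_3: C_3 → C_2 sends each 3-simplex σ to the alternating sum Σ_i (−1)^i (σ with its i-th vertex removed). For instance
  ∂[1,2,3,4] = [2,3,4] − [1,3,4] + [1,2,4] − [1,2,3],
  ∂[0,1,2,4] = [1,2,4] − [0,2,4] + [0,1,4] − [0,1,2].
This gives a 10×5 integer matrix of rank 4; reducing to Smith normal form yields diagonal entries (1,1,1,1).

Computing H_k = (kernel of ∂_k) / (image of ∂_{k+1}):

  H_2: rank ker ∂_2 − rank ∂_3 = (10 − 6) − 4 = 0, and the invariant factors of ∂_3 are all 1, so H_2 = 0.

(K is a triangulation of the 3-sphere S^3.)

H_2 = 0.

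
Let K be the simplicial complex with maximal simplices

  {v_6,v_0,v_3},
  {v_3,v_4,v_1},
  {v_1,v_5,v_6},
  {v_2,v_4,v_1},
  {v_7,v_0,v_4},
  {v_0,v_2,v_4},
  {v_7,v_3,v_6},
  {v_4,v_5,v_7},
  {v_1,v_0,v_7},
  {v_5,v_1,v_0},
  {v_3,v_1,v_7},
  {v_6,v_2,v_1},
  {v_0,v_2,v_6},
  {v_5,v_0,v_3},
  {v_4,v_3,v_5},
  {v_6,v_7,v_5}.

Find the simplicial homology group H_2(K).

H_2 ≅ Z.

We work with the vertex ordering v_0 < v_1 < v_2 < v_3 < v_4 < v_5 < v_6 < v_7. The simplices of K, each written with vertices in increasing order, are:

  0-simplices (8): [v_0], [v_1], [v_2], [v_3], [v_4], [v_5], [v_6], [v_7]
  1-simplices (24): (24 of them)
  2-simplices (16): (16 of them)

Hence C_0 ≅ Z^8, C_1 ≅ Z^24, C_2 ≅ Z^16.

∂_1: C_1 → C_0 maps an edge to its endpoints' difference, ∂[p,q] = q − p.
The 8×24 boundary matrix has rank 7 and Smith normal form diag(1,1,1,1,1,1,1).

Boundary ∂_2: C_2 → C_1 maps a triangle to the signed sum of its edges. For instance
  ∂[v_0,v_1,v_7] = [v_1,v_7] − [v_0,v_7] + [v_0,v_1],
  ∂[v_3,v_4,v_5] = [v_4,v_5] − [v_3,v_5] + [v_3,v_4].
The 24×16 boundary matrix has rank 15 and Smith normal form diag(1,1,1,1,1,1,1,1,1,1,1,1,1,1,1).

Reading off H_k = ker ∂_k / im ∂_{k+1}:

  H_2: rank ker ∂_2 − rank ∂_3 = (16 − 15) − 0 = 1, and there is no ∂_3, so H_2 = Z.

(K is a triangulation of the torus T^2.)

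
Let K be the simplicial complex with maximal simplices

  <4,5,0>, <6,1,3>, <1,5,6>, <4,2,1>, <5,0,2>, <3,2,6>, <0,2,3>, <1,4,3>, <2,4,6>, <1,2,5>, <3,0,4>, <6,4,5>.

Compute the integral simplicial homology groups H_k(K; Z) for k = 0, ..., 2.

H_0 = Z,  H_1 = Z/2,  H_2 = 0.

We work with the vertex ordering 0 < 1 < 2 < 3 < 4 < 5 < 6. The simplices of K, each written with vertices in increasing order, are:

  0-simplices (7): [0], [1], [2], [3], [4], [5], [6]
  1-simplices (18): [0,2], [0,3], [0,4], [0,5], [1,2], [1,3], [1,4], [1,5], [1,6], [2,3], [2,4], [2,5], [2,6], [3,4], [3,6], [4,5], [4,6], [5,6]
  2-simplices (12): [0,2,3], [0,2,5], [0,3,4], [0,4,5], [1,2,4], [1,2,5], [1,3,4], [1,3,6], [1,5,6], [2,3,6], [2,4,6], [4,5,6]

giving chain groups C_0 ≅ Z^7, C_1 ≅ Z^18, C_2 ≅ Z^12.

The boundary map ∂_1: C_1 → C_0 is given by ∂[p,q] = [q] − [p]. For instance
  ∂[2,4] = [4] − [2].
The resulting 7×18 matrix has rank 6, and its Smith normal form has invariant factors (1,1,1,1,1,1).

∂_2: C_2 → C_1 sends each 2-simplex [p,q,r] to [q,r] − [p,r] + [p,q]. For instance
  ∂[0,4,5] = [4,5] − [0,5] + [0,4],
  ∂[2,4,6] = [4,6] − [2,6] + [2,4].
This gives a 18×12 integer matrix of rank 12; reducing to Smith normal form yields diagonal entries (1,1,1,1,1,1,1,1,1,1,1,2).

Now H_k = ker ∂_k / im ∂_{k+1}, so:

  H_0: rank C_0 − rank ∂_1 = 7 − 6 = 1, and the invariant factors of ∂_1 are all 1, so H_0 ≅ Z.
  H_1: rank ker ∂_1 − rank ∂_2 = (18 − 6) − 12 = 0, and ∂_2 has invariant factor 2 > 1, so H_1 ≅ Z/2.
  H_2: rank ker ∂_2 − rank ∂_3 = (12 − 12) − 0 = 0, and there is no ∂_3, so H_2 ≅ 0.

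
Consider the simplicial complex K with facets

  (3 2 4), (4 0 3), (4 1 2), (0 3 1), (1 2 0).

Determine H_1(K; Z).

H_1 ≅ Z.

Fix the vertex order 0 < 1 < 2 < 3 < 4 and write every simplex with vertices in increasing order. Then dim K = 2 and the simplices of K are:

  0-simplices (5): [0], [1], [2], [3], [4]
  1-simplices (10): [0,1], [0,2], [0,3], [0,4], [1,2], [1,3], [1,4], [2,3], [2,4], [3,4]
  2-simplices (5): [0,1,2], [0,1,3], [0,3,4], [1,2,4], [2,3,4]

Hence C_0 ≅ Z^5, C_1 ≅ Z^10, C_2 ≅ Z^5.

The boundary map ∂_1: C_1 → C_0 maps an edge to its endpoints' difference, ∂[p,q] = q − p.
The resulting 5×10 matrix has rank 4, and its Smith normal form has invariant factors (1,1,1,1).

The boundary map ∂_2: C_2 → C_1 maps a triangle to the signed sum of its edges. For instance
  ∂[2,3,4] = [3,4] − [2,4] + [2,3],
  ∂[0,3,4] = [3,4] − [0,4] + [0,3].
The resulting 10×5 matrix has rank 5, and its Smith normal form has invariant factors (1,1,1,1,1).

Computing H_k = (kernel of ∂_k) / (image of ∂_{k+1}):

  H_1: rank ker ∂_1 − rank ∂_2 = (10 − 4) − 5 = 1, and the invariant factors of ∂_2 are all 1, so H_1 ≅ Z.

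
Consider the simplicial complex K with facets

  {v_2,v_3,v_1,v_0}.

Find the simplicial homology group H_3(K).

H_3 = 0.

We work with the vertex ordering v_0 < v_1 < v_2 < v_3. The simplices of K, each written with vertices in increasing order, are:

  0-simplices (4): [v_0], [v_1], [v_2], [v_3]
  1-simplices (6): [v_0,v_1], [v_0,v_2], [v_0,v_3], [v_1,v_2], [v_1,v_3], [v_2,v_3]
  2-simplices (4): [v_0,v_1,v_2], [v_0,v_1,v_3], [v_0,v_2,v_3], [v_1,v_2,v_3]
  3-simplices (1): [v_0,v_1,v_2,v_3]

so the chain groups are C_0 ≅ Z^4, C_1 ≅ Z^6, C_2 ≅ Z^4, C_3 ≅ Z^1.

The boundary map ∂_1: C_1 → C_0 maps an edge to its endpoints' difference, ∂[p,q] = q − p.
As a 4×6 matrix over Z this has rank 3, with invariant factors (1,1,1).

∂_2: C_2 → C_1 sends each 2-simplex [p,q,r] to [q,r] − [p,r] + [p,q]. For instance
  ∂[v_0,v_2,v_3] = [v_2,v_3] − [v_0,v_3] + [v_0,v_2],
  ∂[v_0,v_1,v_2] = [v_1,v_2] − [v_0,v_2] + [v_0,v_1].
The 6×4 boundary matrix has rank 3 and Smith normal form diag(1,1,1).

The boundary map ∂_3: C_3 → C_2 sends each 3-simplex σ to the alternating sum Σ_i (−1)^i (σ with its i-th vertex removed). For instance
  ∂[v_0,v_1,v_2,v_3] = [v_1,v_2,v_3] − [v_0,v_2,v_3] + [v_0,v_1,v_3] − [v_0,v_1,v_2].
As a 4×1 matrix over Z this has rank 1, with invariant factors (1).

Computing H_k = (kernel of ∂_k) / (image of ∂_{k+1}):

  H_3: rank ker ∂_3 − rank ∂_4 = (1 − 1) − 0 = 0, and there is no ∂_4, so H_3 = 0.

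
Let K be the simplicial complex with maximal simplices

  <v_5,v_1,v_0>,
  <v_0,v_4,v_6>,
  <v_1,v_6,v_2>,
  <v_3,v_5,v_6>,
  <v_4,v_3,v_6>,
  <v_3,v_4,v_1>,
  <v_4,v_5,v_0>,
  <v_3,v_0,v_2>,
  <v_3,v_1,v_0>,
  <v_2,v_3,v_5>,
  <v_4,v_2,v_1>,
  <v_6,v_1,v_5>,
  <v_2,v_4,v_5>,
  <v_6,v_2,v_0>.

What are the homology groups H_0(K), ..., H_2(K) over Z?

K has 7 vertices, 21 edges, 14 triangles.
rank ∂_0 = 0, rank ∂_1 = 6 ⇒ b_0 = 7 − 0 − 6 = 1; all invariant factors of ∂_1 are 1 so no torsion. So H_0 ≅ Z.
rank ∂_1 = 6, rank ∂_2 = 13 ⇒ b_1 = 21 − 6 − 13 = 2; all invariant factors of ∂_2 are 1 so no torsion. So H_1 ≅ Z^2.
rank ∂_2 = 13, rank ∂_3 = 0 ⇒ b_2 = 14 − 13 − 0 = 1. So H_2 ≅ Z.

H_0 = Z,  H_1 = Z^2,  H_2 = Z.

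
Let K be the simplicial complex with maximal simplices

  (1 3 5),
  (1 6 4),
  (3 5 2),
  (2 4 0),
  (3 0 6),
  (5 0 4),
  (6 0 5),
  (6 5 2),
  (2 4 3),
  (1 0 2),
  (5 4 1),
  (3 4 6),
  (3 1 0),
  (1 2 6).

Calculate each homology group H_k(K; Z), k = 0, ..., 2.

H_0 = Z,  H_1 = Z^2,  H_2 = Z.

Order the vertices as 0 < 1 < 2 < 3 < 4 < 5 < 6. Listing each simplex with vertices in this order, K has dimension 2 with simplices:

  0-simplices (7): [0], [1], [2], [3], [4], [5], [6]
  1-simplices (21): [0,1], [0,2], [0,3], [0,4], [0,5], [0,6], [1,2], [1,3], [1,4], [1,5], [1,6], [2,3], [2,4], [2,5], [2,6], [3,4], [3,5], [3,6], [4,5], [4,6], [5,6]
  2-simplices (14): [0,1,2], [0,1,3], [0,2,4], [0,3,6], [0,4,5], [0,5,6], [1,2,6], [1,3,5], [1,4,5], [1,4,6], [2,3,4], [2,3,5], [2,5,6], [3,4,6]

so the chain groups are C_0 ≅ Z^7, C_1 ≅ Z^21, C_2 ≅ Z^14.

Boundary ∂_1: C_1 → C_0 is given by ∂[p,q] = [q] − [p].
As a 7×21 matrix over Z this has rank 6, with invariant factors (1,1,1,1,1,1).

Boundary ∂_2: C_2 → C_1 sends each 2-simplex [p,q,r] to [q,r] − [p,r] + [p,q]. For instance
  ∂[0,4,5] = [4,5] − [0,5] + [0,4],
  ∂[2,3,5] = [3,5] − [2,5] + [2,3].
As a 21×14 matrix over Z this has rank 13, with invariant factors (1,1,1,1,1,1,1,1,1,1,1,1,1).

Computing H_k = (kernel of ∂_k) / (image of ∂_{k+1}):

  H_0: rank C_0 − rank ∂_1 = 7 − 6 = 1, and the invariant factors of ∂_1 are all 1, so H_0 = Z.
  H_1: rank ker ∂_1 − rank ∂_2 = (21 − 6) − 13 = 2, and the invariant factors of ∂_2 are all 1, so H_1 = Z^2.
  H_2: rank ker ∂_2 − rank ∂_3 = (14 − 13) − 0 = 1, and there is no ∂_3, so H_2 = Z.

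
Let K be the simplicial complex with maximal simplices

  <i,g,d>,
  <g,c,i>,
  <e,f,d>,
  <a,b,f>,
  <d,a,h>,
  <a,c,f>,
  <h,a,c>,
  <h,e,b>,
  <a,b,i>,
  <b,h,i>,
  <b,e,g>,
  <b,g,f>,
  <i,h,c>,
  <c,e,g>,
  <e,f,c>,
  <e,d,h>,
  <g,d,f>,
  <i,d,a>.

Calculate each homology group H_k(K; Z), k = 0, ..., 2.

Order the vertices as a < b < c < d < e < f < g < h < i. Listing each simplex with vertices in this order, K has dimension 2 with simplices:

  0-simplices (9): a, b, c, d, e, f, g, h, i
  1-simplices (27): ab, ac, ad, af, ah, ai, be, bf, bg, bh, bi, ce, cf, cg, ch, ci, de, df, dg, dh, di, ef, eg, eh, fg, gi, hi
  2-simplices (18): abf, abi, acf, ach, adh, adi, beg, beh, bfg, bhi, cef, ceg, cgi, chi, def, deh, dfg, dgi

giving chain groups C_0 ≅ Z^9, C_1 ≅ Z^27, C_2 ≅ Z^18.

The boundary map ∂_1: C_1 → C_0 maps an edge to its endpoints' difference, ∂[p,q] = q − p. For instance
  ∂dg = g − d.
The resulting 9×27 matrix has rank 8, and its Smith normal form has invariant factors (1,1,1,1,1,1,1,1).

∂_2: C_2 → C_1 acts by ∂[p,q,r] = [q,r] − [p,r] + [p,q]. For instance
  ∂abf = bf − af + ab,
  ∂cef = ef − cf + ce.
The resulting 27×18 matrix has rank 18, and its Smith normal form has invariant factors (1,1,1,1,1,1,1,1,1,1,1,1,1,1,1,1,1,2).

Computing H_k = (kernel of ∂_k) / (image of ∂_{k+1}):

  H_0: rank C_0 − rank ∂_1 = 9 − 8 = 1, and the invariant factors of ∂_1 are all 1, so H_0 = Z.
  H_1: rank ker ∂_1 − rank ∂_2 = (27 − 8) − 18 = 1, and ∂_2 has invariant factor 2 > 1, so H_1 = Z ⊕ Z/2.
  H_2: rank ker ∂_2 − rank ∂_3 = (18 − 18) − 0 = 0, and there is no ∂_3, so H_2 = 0.

H_0 ≅ Z,  H_1 ≅ Z ⊕ Z/2,  H_2 = 0.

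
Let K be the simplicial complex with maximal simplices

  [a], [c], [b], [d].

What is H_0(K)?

K has 4 vertices.
rank ∂_0 = 0, rank ∂_1 = 0 ⇒ b_0 = 4 − 0 − 0 = 4. So H_0 = Z^4.

H_0 = Z^4.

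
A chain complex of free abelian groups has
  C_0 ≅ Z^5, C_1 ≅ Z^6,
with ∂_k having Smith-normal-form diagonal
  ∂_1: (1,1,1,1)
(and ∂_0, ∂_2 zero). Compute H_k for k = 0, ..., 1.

H_0: b_0 = 5 − 0 − 4 = 1; torsion from ∂_1 factors > 1: none. So H_0 ≅ Z.
H_1: b_1 = 6 − 4 − 0 = 2; torsion from ∂_2 factors > 1: none. So H_1 ≅ Z^2.

H_0 ≅ Z,  H_1 ≅ Z^2.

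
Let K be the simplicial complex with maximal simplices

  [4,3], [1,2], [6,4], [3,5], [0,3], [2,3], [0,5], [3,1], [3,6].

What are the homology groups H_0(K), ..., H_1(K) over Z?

H_0 ≅ Z,  H_1 ≅ Z^3.

We work with the vertex ordering 0 < 1 < 2 < 3 < 4 < 5 < 6. The simplices of K, each written with vertices in increasing order, are:

  0-simplices (7): [0], [1], [2], [3], [4], [5], [6]
  1-simplices (9): [0,3], [0,5], [1,2], [1,3], [2,3], [3,4], [3,5], [3,6], [4,6]

giving chain groups C_0 ≅ Z^7, C_1 ≅ Z^9.

The boundary map ∂_1: C_1 → C_0 is given by ∂[p,q] = [q] − [p].
The 7×9 boundary matrix has rank 6 and Smith normal form diag(1,1,1,1,1,1).

Now H_k = ker ∂_k / im ∂_{k+1}, so:

  H_0: rank C_0 − rank ∂_1 = 7 − 6 = 1, and the invariant factors of ∂_1 are all 1, so H_0 = Z.
  H_1: rank ker ∂_1 − rank ∂_2 = (9 − 6) − 0 = 3, and there is no ∂_2, so H_1 = Z^3.

As a check, the Euler characteristic is 7 − 9 = -2, which agrees with 1 − 3 = -2.
(K is a triangulation of a wedge of 3 circles.)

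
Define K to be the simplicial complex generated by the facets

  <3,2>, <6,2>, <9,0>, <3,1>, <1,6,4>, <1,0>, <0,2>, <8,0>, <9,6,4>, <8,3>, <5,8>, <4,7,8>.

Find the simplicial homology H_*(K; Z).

H_0 ≅ Z,  H_1 ≅ Z^5,  H_2 = 0.

K has 10 vertices, 17 edges, 3 triangles.
rank ∂_0 = 0, rank ∂_1 = 9 ⇒ b_0 = 10 − 0 − 9 = 1; all invariant factors of ∂_1 are 1 so no torsion. So H_0 = Z.
rank ∂_1 = 9, rank ∂_2 = 3 ⇒ b_1 = 17 − 9 − 3 = 5; all invariant factors of ∂_2 are 1 so no torsion. So H_1 = Z^5.
rank ∂_2 = 3, rank ∂_3 = 0 ⇒ b_2 = 3 − 3 − 0 = 0. So H_2 = 0.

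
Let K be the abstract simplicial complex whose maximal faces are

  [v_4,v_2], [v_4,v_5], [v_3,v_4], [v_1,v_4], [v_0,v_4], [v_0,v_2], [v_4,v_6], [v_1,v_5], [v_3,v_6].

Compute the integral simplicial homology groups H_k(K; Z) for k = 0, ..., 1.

H_0 ≅ Z,  H_1 ≅ Z^3.

Fix the vertex order v_0 < v_1 < v_2 < v_3 < v_4 < v_5 < v_6 and write every simplex with vertices in increasing order. Then dim K = 1 and the simplices of K are:

  0-simplices (7): [v_0], [v_1], [v_2], [v_3], [v_4], [v_5], [v_6]
  1-simplices (9): [v_0,v_2], [v_0,v_4], [v_1,v_4], [v_1,v_5], [v_2,v_4], [v_3,v_4], [v_3,v_6], [v_4,v_5], [v_4,v_6]

Hence C_0 ≅ Z^7, C_1 ≅ Z^9.

Boundary ∂_1: C_1 → C_0 maps an edge to its endpoints' difference, ∂[p,q] = q − p. For instance
  ∂[v_4,v_6] = [v_6] − [v_4].
The resulting 7×9 matrix has rank 6, and its Smith normal form has invariant factors (1,1,1,1,1,1).

Reading off H_k = ker ∂_k / im ∂_{k+1}:

  H_0: rank C_0 − rank ∂_1 = 7 − 6 = 1, and the invariant factors of ∂_1 are all 1, so H_0 ≅ Z.
  H_1: rank ker ∂_1 − rank ∂_2 = (9 − 6) − 0 = 3, and there is no ∂_2, so H_1 ≅ Z^3.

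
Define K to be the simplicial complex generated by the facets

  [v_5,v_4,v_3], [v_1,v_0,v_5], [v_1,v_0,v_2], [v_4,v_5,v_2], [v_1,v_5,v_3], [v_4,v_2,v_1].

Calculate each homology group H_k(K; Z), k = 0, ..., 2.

Order the vertices as v_0 < v_1 < v_2 < v_3 < v_4 < v_5. Listing each simplex with vertices in this order, K has dimension 2 with simplices:

  0-simplices (6): [v_0], [v_1], [v_2], [v_3], [v_4], [v_5]
  1-simplices (12): [v_0,v_1], [v_0,v_2], [v_0,v_5], [v_1,v_2], [v_1,v_3], [v_1,v_4], [v_1,v_5], [v_2,v_4], [v_2,v_5], [v_3,v_4], [v_3,v_5], [v_4,v_5]
  2-simplices (6): [v_0,v_1,v_2], [v_0,v_1,v_5], [v_1,v_2,v_4], [v_1,v_3,v_5], [v_2,v_4,v_5], [v_3,v_4,v_5]

Hence C_0 ≅ Z^6, C_1 ≅ Z^12, C_2 ≅ Z^6.

The boundary map ∂_1: C_1 → C_0 maps an edge to its endpoints' difference, ∂[p,q] = q − p.
The resulting 6×12 matrix has rank 5, and its Smith normal form has invariant factors (1,1,1,1,1).

Boundary ∂_2: C_2 → C_1 sends each 2-simplex [p,q,r] to [q,r] − [p,r] + [p,q]. For instance
  ∂[v_0,v_1,v_2] = [v_1,v_2] − [v_0,v_2] + [v_0,v_1],
  ∂[v_2,v_4,v_5] = [v_4,v_5] − [v_2,v_5] + [v_2,v_4].
This gives a 12×6 integer matrix of rank 6; reducing to Smith normal form yields diagonal entries (1,1,1,1,1,1).

Reading off H_k = ker ∂_k / im ∂_{k+1}:

  H_0: rank C_0 − rank ∂_1 = 6 − 5 = 1, and the invariant factors of ∂_1 are all 1, so H_0 = Z.
  H_1: rank ker ∂_1 − rank ∂_2 = (12 − 5) − 6 = 1, and the invariant factors of ∂_2 are all 1, so H_1 = Z.
  H_2: rank ker ∂_2 − rank ∂_3 = (6 − 6) − 0 = 0, and there is no ∂_3, so H_2 = 0.

H_0 = Z,  H_1 = Z,  H_2 = 0.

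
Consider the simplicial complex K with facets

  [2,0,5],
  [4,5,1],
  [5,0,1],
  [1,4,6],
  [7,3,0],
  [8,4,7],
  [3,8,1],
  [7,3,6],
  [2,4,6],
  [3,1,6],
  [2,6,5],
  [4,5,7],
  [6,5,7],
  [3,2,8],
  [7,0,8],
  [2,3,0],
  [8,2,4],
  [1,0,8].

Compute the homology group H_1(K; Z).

H_1 = Z ⊕ Z/2Z.

K has 9 vertices, 27 edges, 18 triangles.
rank ∂_1 = 8, rank ∂_2 = 18 ⇒ b_1 = 27 − 8 − 18 = 1; ∂_2 has invariant factor(s) [2] giving torsion. So H_1 ≅ Z ⊕ Z/2Z.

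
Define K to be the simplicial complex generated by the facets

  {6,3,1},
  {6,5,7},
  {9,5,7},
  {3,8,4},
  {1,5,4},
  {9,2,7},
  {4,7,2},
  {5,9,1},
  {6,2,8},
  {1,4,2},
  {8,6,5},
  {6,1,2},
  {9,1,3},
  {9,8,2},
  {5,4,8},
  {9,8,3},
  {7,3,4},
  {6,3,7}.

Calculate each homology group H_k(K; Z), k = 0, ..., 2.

Take the total order 1 < 2 < 3 < 4 < 5 < 6 < 7 < 8 < 9 on the vertex set. Then K (dimension 2) consists of the simplices:

  0-simplices (9): [1], [2], [3], [4], [5], [6], [7], [8], [9]
  1-simplices (27): (27 of them)
  2-simplices (18): [1,2,4], [1,2,6], [1,3,6], [1,3,9], [1,4,5], [1,5,9], [2,4,7], [2,6,8], [2,7,9], [2,8,9], [3,4,7], [3,4,8], [3,6,7], [3,8,9], [4,5,8], [5,6,7], [5,6,8], [5,7,9]

giving chain groups C_0 ≅ Z^9, C_1 ≅ Z^27, C_2 ≅ Z^18.

∂_1: C_1 → C_0 maps an edge to its endpoints' difference, ∂[p,q] = q − p. For instance
  ∂[2,4] = [4] − [2].
The 9×27 boundary matrix has rank 8 and Smith normal form diag(1,1,1,1,1,1,1,1).

∂_2: C_2 → C_1 acts by ∂[p,q,r] = [q,r] − [p,r] + [p,q]. For instance
  ∂[3,4,7] = [4,7] − [3,7] + [3,4],
  ∂[1,5,9] = [5,9] − [1,9] + [1,5].
The 27×18 boundary matrix has rank 17 and Smith normal form diag(1,1,1,1,1,1,1,1,1,1,1,1,1,1,1,1,1).

Reading off H_k = ker ∂_k / im ∂_{k+1}:

  H_0: rank C_0 − rank ∂_1 = 9 − 8 = 1, and the invariant factors of ∂_1 are all 1, so H_0 ≅ Z.
  H_1: rank ker ∂_1 − rank ∂_2 = (27 − 8) − 17 = 2, and the invariant factors of ∂_2 are all 1, so H_1 ≅ Z^2.
  H_2: rank ker ∂_2 − rank ∂_3 = (18 − 17) − 0 = 1, and there is no ∂_3, so H_2 ≅ Z.

As a check, the Euler characteristic is 9 − 27 + 18 = 0, which agrees with 1 − 2 + 1 = 0.

H_0 ≅ Z,  H_1 ≅ Z^2,  H_2 ≅ Z.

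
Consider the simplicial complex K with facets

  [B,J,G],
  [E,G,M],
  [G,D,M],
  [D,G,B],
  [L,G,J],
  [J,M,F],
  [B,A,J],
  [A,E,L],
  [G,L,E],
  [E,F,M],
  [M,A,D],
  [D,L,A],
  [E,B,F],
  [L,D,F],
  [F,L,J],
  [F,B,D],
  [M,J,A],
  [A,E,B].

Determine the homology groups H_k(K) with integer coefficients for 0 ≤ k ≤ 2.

Order the vertices as A < B < D < E < F < G < J < L < M. Listing each simplex with vertices in this order, K has dimension 2 with simplices:

  0-simplices (9): A, B, D, E, F, G, J, L, M
  1-simplices (27): AB, AD, AE, AJ, AL, AM, BD, BE, BF, BG, BJ, DF, DG, DL, DM, EF, EG, EL, EM, FJ, FL, FM, GJ, GL, GM, JL, JM
  2-simplices (18): ABE, ABJ, ADL, ADM, AEL, AJM, BDF, BDG, BEF, BGJ, DFL, DGM, EFM, EGL, EGM, FJL, FJM, GJL

giving chain groups C_0 ≅ Z^9, C_1 ≅ Z^27, C_2 ≅ Z^18.

Boundary ∂_1: C_1 → C_0 is given by ∂[p,q] = [q] − [p]. For instance
  ∂AJ = J − A.
The 9×27 boundary matrix has rank 8 and Smith normal form diag(1,1,1,1,1,1,1,1).

∂_2: C_2 → C_1 sends each 2-simplex [p,q,r] to [q,r] − [p,r] + [p,q]. For instance
  ∂BDG = DG − BG + BD,
  ∂AJM = JM − AM + AJ.
The resulting 27×18 matrix has rank 17, and its Smith normal form has invariant factors (1,1,1,1,1,1,1,1,1,1,1,1,1,1,1,1,1).

Now H_k = ker ∂_k / im ∂_{k+1}, so:

  H_0: rank C_0 − rank ∂_1 = 9 − 8 = 1, and the invariant factors of ∂_1 are all 1, so H_0 = Z.
  H_1: rank ker ∂_1 − rank ∂_2 = (27 − 8) − 17 = 2, and the invariant factors of ∂_2 are all 1, so H_1 = Z^2.
  H_2: rank ker ∂_2 − rank ∂_3 = (18 − 17) − 0 = 1, and there is no ∂_3, so H_2 = Z.

As a check, the Euler characteristic is 9 − 27 + 18 = 0, which agrees with 1 − 2 + 1 = 0.

H_0 ≅ Z,  H_1 ≅ Z^2,  H_2 ≅ Z.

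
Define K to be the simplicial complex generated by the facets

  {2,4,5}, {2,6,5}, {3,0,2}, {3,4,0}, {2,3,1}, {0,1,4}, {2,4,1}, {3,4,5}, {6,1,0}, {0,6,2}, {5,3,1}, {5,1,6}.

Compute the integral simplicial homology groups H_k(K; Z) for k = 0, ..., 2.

Fix the vertex order 0 < 1 < 2 < 3 < 4 < 5 < 6 and write every simplex with vertices in increasing order. Then dim K = 2 and the simplices of K are:

  0-simplices (7): [0], [1], [2], [3], [4], [5], [6]
  1-simplices (18): [0,1], [0,2], [0,3], [0,4], [0,6], [1,2], [1,3], [1,4], [1,5], [1,6], [2,3], [2,4], [2,5], [2,6], [3,4], [3,5], [4,5], [5,6]
  2-simplices (12): [0,1,4], [0,1,6], [0,2,3], [0,2,6], [0,3,4], [1,2,3], [1,2,4], [1,3,5], [1,5,6], [2,4,5], [2,5,6], [3,4,5]

so the chain groups are C_0 ≅ Z^7, C_1 ≅ Z^18, C_2 ≅ Z^12.

Boundary ∂_1: C_1 → C_0 sends each edge [p,q] (with p < q) to q − p.
This gives a 7×18 integer matrix of rank 6; reducing to Smith normal form yields diagonal entries (1,1,1,1,1,1).

The boundary map ∂_2: C_2 → C_1 sends each 2-simplex [p,q,r] to [q,r] − [p,r] + [p,q]. For instance
  ∂[0,1,6] = [1,6] − [0,6] + [0,1],
  ∂[1,2,3] = [2,3] − [1,3] + [1,2].
The resulting 18×12 matrix has rank 12, and its Smith normal form has invariant factors (1,1,1,1,1,1,1,1,1,1,1,2).

Now H_k = ker ∂_k / im ∂_{k+1}, so:

  H_0: rank C_0 − rank ∂_1 = 7 − 6 = 1, and the invariant factors of ∂_1 are all 1, so H_0 ≅ Z.
  H_1: rank ker ∂_1 − rank ∂_2 = (18 − 6) − 12 = 0, and ∂_2 has invariant factor 2 > 1, so H_1 ≅ Z/2.
  H_2: rank ker ∂_2 − rank ∂_3 = (12 − 12) − 0 = 0, and there is no ∂_3, so H_2 ≅ 0.

H_0 = Z,  H_1 = Z/2,  H_2 = 0.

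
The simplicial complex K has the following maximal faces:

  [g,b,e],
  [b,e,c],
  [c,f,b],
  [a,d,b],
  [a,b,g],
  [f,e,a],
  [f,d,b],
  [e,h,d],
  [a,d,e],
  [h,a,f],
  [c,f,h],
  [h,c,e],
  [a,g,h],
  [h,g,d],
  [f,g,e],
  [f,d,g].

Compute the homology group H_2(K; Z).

H_2 ≅ Z.

Order the vertices as a < b < c < d < e < f < g < h. Listing each simplex with vertices in this order, K has dimension 2 with simplices:

  0-simplices (8): a, b, c, d, e, f, g, h
  1-simplices (24): ab, ad, ae, af, ag, ah, bc, bd, be, bf, bg, ce, cf, ch, de, df, dg, dh, ef, eg, eh, fg, fh, gh
  2-simplices (16): abd, abg, ade, aef, afh, agh, bce, bcf, bdf, beg, ceh, cfh, deh, dfg, dgh, efg

so the chain groups are C_0 ≅ Z^8, C_1 ≅ Z^24, C_2 ≅ Z^16.

Boundary ∂_1: C_1 → C_0 maps an edge to its endpoints' difference, ∂[p,q] = q − p. For instance
  ∂cf = f − c.
The resulting 8×24 matrix has rank 7, and its Smith normal form has invariant factors (1,1,1,1,1,1,1).

Boundary ∂_2: C_2 → C_1 sends each 2-simplex [p,q,r] to [q,r] − [p,r] + [p,q]. For instance
  ∂agh = gh − ah + ag,
  ∂deh = eh − dh + de.
This gives a 24×16 integer matrix of rank 15; reducing to Smith normal form yields diagonal entries (1,1,1,1,1,1,1,1,1,1,1,1,1,1,1).

From H_k ≅ ker(∂_k) / im(∂_{k+1}) we obtain:

  H_2: rank ker ∂_2 − rank ∂_3 = (16 − 15) − 0 = 1, and there is no ∂_3, so H_2 = Z.

(K is a triangulation of the torus T^2.)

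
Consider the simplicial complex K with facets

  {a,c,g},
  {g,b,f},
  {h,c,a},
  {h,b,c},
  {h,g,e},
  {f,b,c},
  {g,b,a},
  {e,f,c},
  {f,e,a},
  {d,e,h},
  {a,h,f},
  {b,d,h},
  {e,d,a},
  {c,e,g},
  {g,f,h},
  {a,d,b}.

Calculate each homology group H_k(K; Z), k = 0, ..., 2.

H_0 ≅ Z,  H_1 ≅ Z^2,  H_2 ≅ Z.

Take the total order a < b < c < d < e < f < g < h on the vertex set. Then K (dimension 2) consists of the simplices:

  0-simplices (8): a, b, c, d, e, f, g, h
  1-simplices (24): ab, ac, ad, ae, af, ag, ah, bc, bd, bf, bg, bh, ce, cf, cg, ch, de, dh, ef, eg, eh, fg, fh, gh
  2-simplices (16): abd, abg, acg, ach, ade, aef, afh, bcf, bch, bdh, bfg, cef, ceg, deh, egh, fgh

so the chain groups are C_0 ≅ Z^8, C_1 ≅ Z^24, C_2 ≅ Z^16.

∂_1: C_1 → C_0 maps an edge to its endpoints' difference, ∂[p,q] = q − p. For instance
  ∂ag = g − a.
As a 8×24 matrix over Z this has rank 7, with invariant factors (1,1,1,1,1,1,1).

The boundary map ∂_2: C_2 → C_1 maps a triangle to the signed sum of its edges. For instance
  ∂fgh = gh − fh + fg,
  ∂ceg = eg − cg + ce.
As a 24×16 matrix over Z this has rank 15, with invariant factors (1,1,1,1,1,1,1,1,1,1,1,1,1,1,1).

Now H_k = ker ∂_k / im ∂_{k+1}, so:

  H_0: rank C_0 − rank ∂_1 = 8 − 7 = 1, and the invariant factors of ∂_1 are all 1, so H_0 ≅ Z.
  H_1: rank ker ∂_1 − rank ∂_2 = (24 − 7) − 15 = 2, and the invariant factors of ∂_2 are all 1, so H_1 ≅ Z^2.
  H_2: rank ker ∂_2 − rank ∂_3 = (16 − 15) − 0 = 1, and there is no ∂_3, so H_2 ≅ Z.

As a check, the Euler characteristic is 8 − 24 + 16 = 0, which agrees with 1 − 2 + 1 = 0.
(K is a triangulation of the torus T^2.)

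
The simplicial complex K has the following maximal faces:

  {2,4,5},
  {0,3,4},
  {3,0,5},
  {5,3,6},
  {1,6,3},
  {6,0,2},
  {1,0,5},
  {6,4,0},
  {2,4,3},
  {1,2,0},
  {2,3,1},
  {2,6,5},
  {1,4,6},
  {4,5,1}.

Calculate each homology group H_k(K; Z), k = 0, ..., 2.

K has 7 vertices, 21 edges, 14 triangles.
rank ∂_0 = 0, rank ∂_1 = 6 ⇒ b_0 = 7 − 0 − 6 = 1; all invariant factors of ∂_1 are 1 so no torsion. So H_0 ≅ Z.
rank ∂_1 = 6, rank ∂_2 = 13 ⇒ b_1 = 21 − 6 − 13 = 2; all invariant factors of ∂_2 are 1 so no torsion. So H_1 ≅ Z^2.
rank ∂_2 = 13, rank ∂_3 = 0 ⇒ b_2 = 14 − 13 − 0 = 1. So H_2 ≅ Z.

H_0 ≅ Z,  H_1 ≅ Z^2,  H_2 ≅ Z.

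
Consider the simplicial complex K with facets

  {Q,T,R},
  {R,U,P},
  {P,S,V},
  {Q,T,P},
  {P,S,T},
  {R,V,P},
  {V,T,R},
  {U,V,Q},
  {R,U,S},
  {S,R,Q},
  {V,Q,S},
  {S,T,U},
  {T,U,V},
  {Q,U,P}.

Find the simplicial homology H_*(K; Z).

Order the vertices as P < Q < R < S < T < U < V. Listing each simplex with vertices in this order, K has dimension 2 with simplices:

  0-simplices (7): P, Q, R, S, T, U, V
  1-simplices (21): PQ, PR, PS, PT, PU, PV, QR, QS, QT, QU, QV, RS, RT, RU, RV, ST, SU, SV, TU, TV, UV
  2-simplices (14): PQT, PQU, PRU, PRV, PST, PSV, QRS, QRT, QSV, QUV, RSU, RTV, STU, TUV

giving chain groups C_0 ≅ Z^7, C_1 ≅ Z^21, C_2 ≅ Z^14.

The boundary map ∂_1: C_1 → C_0 maps an edge to its endpoints' difference, ∂[p,q] = q − p. For instance
  ∂PS = S − P.
This gives a 7×21 integer matrix of rank 6; reducing to Smith normal form yields diagonal entries (1,1,1,1,1,1).

The boundary map ∂_2: C_2 → C_1 maps a triangle to the signed sum of its edges. For instance
  ∂PRV = RV − PV + PR,
  ∂PQT = QT − PT + PQ.
This gives a 21×14 integer matrix of rank 13; reducing to Smith normal form yields diagonal entries (1,1,1,1,1,1,1,1,1,1,1,1,1).

From H_k ≅ ker(∂_k) / im(∂_{k+1}) we obtain:

  H_0: rank C_0 − rank ∂_1 = 7 − 6 = 1, and the invariant factors of ∂_1 are all 1, so H_0 = Z.
  H_1: rank ker ∂_1 − rank ∂_2 = (21 − 6) − 13 = 2, and the invariant factors of ∂_2 are all 1, so H_1 = Z^2.
  H_2: rank ker ∂_2 − rank ∂_3 = (14 − 13) − 0 = 1, and there is no ∂_3, so H_2 = Z.

(K is a triangulation of the torus T^2.)

H_0 = Z,  H_1 = Z^2,  H_2 = Z.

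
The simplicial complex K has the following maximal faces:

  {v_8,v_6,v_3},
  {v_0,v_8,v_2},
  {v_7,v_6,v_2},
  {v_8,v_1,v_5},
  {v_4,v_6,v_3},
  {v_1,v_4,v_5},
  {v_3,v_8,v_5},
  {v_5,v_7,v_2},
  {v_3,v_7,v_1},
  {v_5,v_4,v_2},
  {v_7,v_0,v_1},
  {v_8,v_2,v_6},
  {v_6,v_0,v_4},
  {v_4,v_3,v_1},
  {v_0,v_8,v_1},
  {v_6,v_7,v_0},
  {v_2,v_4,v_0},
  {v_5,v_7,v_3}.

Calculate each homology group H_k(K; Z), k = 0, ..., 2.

We work with the vertex ordering v_0 < v_1 < v_2 < v_3 < v_4 < v_5 < v_6 < v_7 < v_8. The simplices of K, each written with vertices in increasing order, are:

  0-simplices (9): [v_0], [v_1], [v_2], [v_3], [v_4], [v_5], [v_6], [v_7], [v_8]
  1-simplices (27): (27 of them)
  2-simplices (18): (18 of them)

Hence C_0 ≅ Z^9, C_1 ≅ Z^27, C_2 ≅ Z^18.

The boundary map ∂_1: C_1 → C_0 is given by ∂[p,q] = [q] − [p]. For instance
  ∂[v_0,v_6] = [v_6] − [v_0].
The resulting 9×27 matrix has rank 8, and its Smith normal form has invariant factors (1,1,1,1,1,1,1,1).

The boundary map ∂_2: C_2 → C_1 sends each 2-simplex [p,q,r] to [q,r] − [p,r] + [p,q]. For instance
  ∂[v_3,v_5,v_8] = [v_5,v_8] − [v_3,v_8] + [v_3,v_5],
  ∂[v_3,v_6,v_8] = [v_6,v_8] − [v_3,v_8] + [v_3,v_6].
The 27×18 boundary matrix has rank 18 and Smith normal form diag(1,1,1,1,1,1,1,1,1,1,1,1,1,1,1,1,1,2).

Computing H_k = (kernel of ∂_k) / (image of ∂_{k+1}):

  H_0: rank C_0 − rank ∂_1 = 9 − 8 = 1, and the invariant factors of ∂_1 are all 1, so H_0 ≅ Z.
  H_1: rank ker ∂_1 − rank ∂_2 = (27 − 8) − 18 = 1, and ∂_2 has invariant factor 2 > 1, so H_1 ≅ Z ⊕ Z/2Z.
  H_2: rank ker ∂_2 − rank ∂_3 = (18 − 18) − 0 = 0, and there is no ∂_3, so H_2 ≅ 0.

As a check, the Euler characteristic is 9 − 27 + 18 = 0, which agrees with 1 − 1 + 0 = 0.
(K is a triangulation of the Klein bottle.)

H_0 ≅ Z,  H_1 ≅ Z ⊕ Z/2Z,  H_2 = 0.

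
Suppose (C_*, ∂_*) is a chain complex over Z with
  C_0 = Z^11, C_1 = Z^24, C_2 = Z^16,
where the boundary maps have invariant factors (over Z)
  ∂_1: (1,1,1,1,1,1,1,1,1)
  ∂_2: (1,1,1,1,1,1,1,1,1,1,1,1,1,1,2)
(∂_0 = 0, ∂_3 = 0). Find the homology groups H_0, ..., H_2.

H_0: b_0 = 11 − 0 − 9 = 2; torsion from ∂_1 factors > 1: none. So H_0 = Z^2.
H_1: b_1 = 24 − 9 − 15 = 0; torsion from ∂_2 factors > 1: [2]. So H_1 = Z/2Z.
H_2: b_2 = 16 − 15 − 0 = 1; torsion from ∂_3 factors > 1: none. So H_2 = Z.

H_0 = Z^2,  H_1 = Z/2Z,  H_2 = Z.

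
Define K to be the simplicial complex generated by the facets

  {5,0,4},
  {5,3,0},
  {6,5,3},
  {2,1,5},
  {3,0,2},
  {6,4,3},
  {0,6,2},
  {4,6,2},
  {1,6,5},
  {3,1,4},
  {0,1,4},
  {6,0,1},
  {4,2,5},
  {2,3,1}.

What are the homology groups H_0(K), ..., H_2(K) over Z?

Take the total order 0 < 1 < 2 < 3 < 4 < 5 < 6 on the vertex set. Then K (dimension 2) consists of the simplices:

  0-simplices (7): [0], [1], [2], [3], [4], [5], [6]
  1-simplices (21): [0,1], [0,2], [0,3], [0,4], [0,5], [0,6], [1,2], [1,3], [1,4], [1,5], [1,6], [2,3], [2,4], [2,5], [2,6], [3,4], [3,5], [3,6], [4,5], [4,6], [5,6]
  2-simplices (14): [0,1,4], [0,1,6], [0,2,3], [0,2,6], [0,3,5], [0,4,5], [1,2,3], [1,2,5], [1,3,4], [1,5,6], [2,4,5], [2,4,6], [3,4,6], [3,5,6]

so the chain groups are C_0 ≅ Z^7, C_1 ≅ Z^21, C_2 ≅ Z^14.

Boundary ∂_1: C_1 → C_0 sends each edge [p,q] (with p < q) to q − p. For instance
  ∂[3,4] = [4] − [3].
The resulting 7×21 matrix has rank 6, and its Smith normal form has invariant factors (1,1,1,1,1,1).

The boundary map ∂_2: C_2 → C_1 maps a triangle to the signed sum of its edges. For instance
  ∂[0,2,6] = [2,6] − [0,6] + [0,2],
  ∂[0,2,3] = [2,3] − [0,3] + [0,2].
This gives a 21×14 integer matrix of rank 13; reducing to Smith normal form yields diagonal entries (1,1,1,1,1,1,1,1,1,1,1,1,1).

Now H_k = ker ∂_k / im ∂_{k+1}, so:

  H_0: rank C_0 − rank ∂_1 = 7 − 6 = 1, and the invariant factors of ∂_1 are all 1, so H_0 ≅ Z.
  H_1: rank ker ∂_1 − rank ∂_2 = (21 − 6) − 13 = 2, and the invariant factors of ∂_2 are all 1, so H_1 ≅ Z^2.
  H_2: rank ker ∂_2 − rank ∂_3 = (14 − 13) − 0 = 1, and there is no ∂_3, so H_2 ≅ Z.

H_0 ≅ Z,  H_1 ≅ Z^2,  H_2 ≅ Z.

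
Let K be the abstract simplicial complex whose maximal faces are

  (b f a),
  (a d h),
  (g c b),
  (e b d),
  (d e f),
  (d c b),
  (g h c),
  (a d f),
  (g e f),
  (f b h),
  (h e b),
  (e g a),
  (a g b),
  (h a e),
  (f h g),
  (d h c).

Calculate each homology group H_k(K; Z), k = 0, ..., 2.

Take the total order a < b < c < d < e < f < g < h on the vertex set. Then K (dimension 2) consists of the simplices:

  0-simplices (8): a, b, c, d, e, f, g, h
  1-simplices (24): ab, ad, ae, af, ag, ah, bc, bd, be, bf, bg, bh, cd, cg, ch, de, df, dh, ef, eg, eh, fg, fh, gh
  2-simplices (16): abf, abg, adf, adh, aeg, aeh, bcd, bcg, bde, beh, bfh, cdh, cgh, def, efg, fgh

giving chain groups C_0 ≅ Z^8, C_1 ≅ Z^24, C_2 ≅ Z^16.

The boundary map ∂_1: C_1 → C_0 is given by ∂[p,q] = [q] − [p]. For instance
  ∂bc = c − b.
The 8×24 boundary matrix has rank 7 and Smith normal form diag(1,1,1,1,1,1,1).

The boundary map ∂_2: C_2 → C_1 sends each 2-simplex [p,q,r] to [q,r] − [p,r] + [p,q]. For instance
  ∂adf = df − af + ad,
  ∂cgh = gh − ch + cg.
This gives a 24×16 integer matrix of rank 15; reducing to Smith normal form yields diagonal entries (1,1,1,1,1,1,1,1,1,1,1,1,1,1,1).

From H_k ≅ ker(∂_k) / im(∂_{k+1}) we obtain:

  H_0: rank C_0 − rank ∂_1 = 8 − 7 = 1, and the invariant factors of ∂_1 are all 1, so H_0 = Z.
  H_1: rank ker ∂_1 − rank ∂_2 = (24 − 7) − 15 = 2, and the invariant factors of ∂_2 are all 1, so H_1 = Z^2.
  H_2: rank ker ∂_2 − rank ∂_3 = (16 − 15) − 0 = 1, and there is no ∂_3, so H_2 = Z.

As a check, the Euler characteristic is 8 − 24 + 16 = 0, which agrees with 1 − 2 + 1 = 0.
(K is a triangulation of the torus T^2.)

H_0 ≅ Z,  H_1 ≅ Z^2,  H_2 ≅ Z.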